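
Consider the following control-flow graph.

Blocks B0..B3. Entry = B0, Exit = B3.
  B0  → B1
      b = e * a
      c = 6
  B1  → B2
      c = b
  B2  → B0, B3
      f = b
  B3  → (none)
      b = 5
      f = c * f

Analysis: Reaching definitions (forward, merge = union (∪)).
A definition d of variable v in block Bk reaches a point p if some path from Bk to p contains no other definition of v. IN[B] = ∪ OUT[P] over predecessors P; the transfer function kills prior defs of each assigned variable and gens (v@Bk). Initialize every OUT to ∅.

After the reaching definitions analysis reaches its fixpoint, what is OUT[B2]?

Answer: {b@B0, c@B1, f@B2}

Derivation:
Converged values:
  B0:  IN={b@B0, c@B1, f@B2}  OUT={b@B0, c@B0, f@B2}
  B1:  IN={b@B0, c@B0, f@B2}  OUT={b@B0, c@B1, f@B2}
  B2:  IN={b@B0, c@B1, f@B2}  OUT={b@B0, c@B1, f@B2}
  B3:  IN={b@B0, c@B1, f@B2}  OUT={b@B3, c@B1, f@B3}

Merge at B2: IN[B2] = OUT[B1] = {b@B0, c@B1, f@B2}
Applying B2's transfer function to that IN value gives OUT[B2] (row B2 above).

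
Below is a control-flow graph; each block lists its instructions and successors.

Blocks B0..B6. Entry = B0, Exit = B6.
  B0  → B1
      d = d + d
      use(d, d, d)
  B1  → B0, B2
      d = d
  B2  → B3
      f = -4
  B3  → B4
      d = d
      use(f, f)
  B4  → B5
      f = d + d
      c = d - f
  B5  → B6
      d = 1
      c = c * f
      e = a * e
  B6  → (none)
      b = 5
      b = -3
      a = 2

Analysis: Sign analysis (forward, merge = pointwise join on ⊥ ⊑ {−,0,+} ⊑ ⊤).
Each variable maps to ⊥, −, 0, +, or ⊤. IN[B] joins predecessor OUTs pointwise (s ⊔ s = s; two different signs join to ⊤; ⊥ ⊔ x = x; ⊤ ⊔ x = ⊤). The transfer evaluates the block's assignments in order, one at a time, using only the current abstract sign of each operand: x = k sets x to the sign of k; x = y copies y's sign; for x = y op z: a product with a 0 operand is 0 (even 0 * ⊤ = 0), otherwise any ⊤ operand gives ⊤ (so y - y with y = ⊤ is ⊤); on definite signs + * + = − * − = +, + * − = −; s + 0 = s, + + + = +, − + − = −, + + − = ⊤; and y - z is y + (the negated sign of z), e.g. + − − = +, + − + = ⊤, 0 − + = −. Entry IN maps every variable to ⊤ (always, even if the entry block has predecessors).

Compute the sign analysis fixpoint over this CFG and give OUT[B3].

Fixpoint table:
  B0:   IN=(all ⊤)   OUT=(all ⊤)
  B1:   IN=(all ⊤)   OUT=(all ⊤)
  B2:   IN=(all ⊤)   OUT={f:-; rest ⊤}
  B3:   IN={f:-; rest ⊤}   OUT={f:-; rest ⊤}
  B4:   IN={f:-; rest ⊤}   OUT=(all ⊤)
  B5:   IN=(all ⊤)   OUT={d:+; rest ⊤}
  B6:   IN={d:+; rest ⊤}   OUT={a:+, b:-, d:+; rest ⊤}

Merge at B3: IN[B3] = OUT[B2] = {a: ⊤, b: ⊤, c: ⊤, d: ⊤, e: ⊤, f: -}
Applying B3's transfer function to that IN value gives OUT[B3] (row B3 above).

Answer: {a: ⊤, b: ⊤, c: ⊤, d: ⊤, e: ⊤, f: -}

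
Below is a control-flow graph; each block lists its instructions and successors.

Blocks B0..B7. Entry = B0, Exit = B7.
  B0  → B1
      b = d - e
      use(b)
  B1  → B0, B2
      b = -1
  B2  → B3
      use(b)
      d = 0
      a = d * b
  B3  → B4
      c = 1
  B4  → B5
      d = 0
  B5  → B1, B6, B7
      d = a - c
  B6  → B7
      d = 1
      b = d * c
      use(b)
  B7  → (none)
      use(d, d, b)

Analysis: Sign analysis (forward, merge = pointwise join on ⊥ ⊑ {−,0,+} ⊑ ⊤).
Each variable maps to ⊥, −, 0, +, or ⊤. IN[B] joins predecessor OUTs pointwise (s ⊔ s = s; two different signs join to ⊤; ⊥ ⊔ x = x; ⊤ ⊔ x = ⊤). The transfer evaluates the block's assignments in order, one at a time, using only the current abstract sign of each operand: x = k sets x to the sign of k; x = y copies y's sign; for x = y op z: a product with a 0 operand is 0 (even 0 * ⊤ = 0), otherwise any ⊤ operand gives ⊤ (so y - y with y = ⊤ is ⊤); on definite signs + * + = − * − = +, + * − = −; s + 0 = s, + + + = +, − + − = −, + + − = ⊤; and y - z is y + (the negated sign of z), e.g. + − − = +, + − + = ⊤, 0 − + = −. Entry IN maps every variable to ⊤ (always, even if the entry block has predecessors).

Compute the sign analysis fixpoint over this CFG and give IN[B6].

Fixpoint table:
  B0: | IN=(all ⊤) | OUT=(all ⊤)
  B1: | IN=(all ⊤) | OUT={b:-; rest ⊤}
  B2: | IN={b:-; rest ⊤} | OUT={a:0, b:-, d:0; rest ⊤}
  B3: | IN={a:0, b:-, d:0; rest ⊤} | OUT={a:0, b:-, c:+, d:0; rest ⊤}
  B4: | IN={a:0, b:-, c:+, d:0; rest ⊤} | OUT={a:0, b:-, c:+, d:0; rest ⊤}
  B5: | IN={a:0, b:-, c:+, d:0; rest ⊤} | OUT={a:0, b:-, c:+, d:-; rest ⊤}
  B6: | IN={a:0, b:-, c:+, d:-; rest ⊤} | OUT={a:0, b:+, c:+, d:+; rest ⊤}
  B7: | IN={a:0, c:+; rest ⊤} | OUT={a:0, c:+; rest ⊤}

Merge at B6: IN[B6] = OUT[B5] = {a: 0, b: -, c: +, d: -, e: ⊤, f: ⊤}

Answer: {a: 0, b: -, c: +, d: -, e: ⊤, f: ⊤}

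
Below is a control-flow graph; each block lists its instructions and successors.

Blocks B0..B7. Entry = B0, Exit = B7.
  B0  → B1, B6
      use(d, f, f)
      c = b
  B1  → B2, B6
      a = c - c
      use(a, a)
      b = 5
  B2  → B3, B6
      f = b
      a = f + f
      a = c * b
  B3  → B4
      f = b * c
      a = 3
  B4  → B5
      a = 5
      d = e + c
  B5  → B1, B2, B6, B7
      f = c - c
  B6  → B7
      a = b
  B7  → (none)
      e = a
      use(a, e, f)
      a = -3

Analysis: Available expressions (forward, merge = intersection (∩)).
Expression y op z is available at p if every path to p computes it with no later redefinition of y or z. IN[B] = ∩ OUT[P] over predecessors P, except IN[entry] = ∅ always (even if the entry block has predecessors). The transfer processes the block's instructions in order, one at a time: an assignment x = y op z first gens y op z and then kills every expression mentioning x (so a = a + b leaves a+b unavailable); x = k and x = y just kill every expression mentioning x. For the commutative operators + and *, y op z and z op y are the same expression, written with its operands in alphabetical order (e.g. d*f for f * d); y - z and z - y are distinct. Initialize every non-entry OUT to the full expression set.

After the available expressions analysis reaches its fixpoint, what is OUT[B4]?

Per-block solution:
  B0: | IN={} | OUT={}
  B1: | IN={} | OUT={c-c}
  B2: | IN={c-c} | OUT={b*c, c-c, f+f}
  B3: | IN={b*c, c-c, f+f} | OUT={b*c, c-c}
  B4: | IN={b*c, c-c} | OUT={b*c, c+e, c-c}
  B5: | IN={b*c, c+e, c-c} | OUT={b*c, c+e, c-c}
  B6: | IN={} | OUT={}
  B7: | IN={} | OUT={}

Merge at B4: IN[B4] = OUT[B3] = {b*c, c-c}
Applying B4's transfer function to that IN value gives OUT[B4] (row B4 above).

Answer: {b*c, c+e, c-c}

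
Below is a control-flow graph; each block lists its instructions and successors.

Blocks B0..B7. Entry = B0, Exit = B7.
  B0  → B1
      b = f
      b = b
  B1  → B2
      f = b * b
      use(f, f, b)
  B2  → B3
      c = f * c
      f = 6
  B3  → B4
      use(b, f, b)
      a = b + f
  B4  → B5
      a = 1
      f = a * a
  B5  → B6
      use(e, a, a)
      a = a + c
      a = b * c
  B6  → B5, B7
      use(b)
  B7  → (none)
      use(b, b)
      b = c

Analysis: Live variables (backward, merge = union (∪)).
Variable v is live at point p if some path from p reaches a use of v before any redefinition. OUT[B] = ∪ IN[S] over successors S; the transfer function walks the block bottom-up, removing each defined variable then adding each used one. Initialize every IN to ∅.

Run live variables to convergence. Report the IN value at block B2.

Answer: {b, c, e, f}

Derivation:
Fixpoint table:
  B0: | IN={c, e, f} | OUT={b, c, e}
  B1: | IN={b, c, e} | OUT={b, c, e, f}
  B2: | IN={b, c, e, f} | OUT={b, c, e, f}
  B3: | IN={b, c, e, f} | OUT={b, c, e}
  B4: | IN={b, c, e} | OUT={a, b, c, e}
  B5: | IN={a, b, c, e} | OUT={a, b, c, e}
  B6: | IN={a, b, c, e} | OUT={a, b, c, e}
  B7: | IN={b, c} | OUT={}

Merge at B2: OUT[B2] = IN[B3] = {b, c, e, f}
Applying B2's transfer function to that OUT value gives IN[B2] (row B2 above).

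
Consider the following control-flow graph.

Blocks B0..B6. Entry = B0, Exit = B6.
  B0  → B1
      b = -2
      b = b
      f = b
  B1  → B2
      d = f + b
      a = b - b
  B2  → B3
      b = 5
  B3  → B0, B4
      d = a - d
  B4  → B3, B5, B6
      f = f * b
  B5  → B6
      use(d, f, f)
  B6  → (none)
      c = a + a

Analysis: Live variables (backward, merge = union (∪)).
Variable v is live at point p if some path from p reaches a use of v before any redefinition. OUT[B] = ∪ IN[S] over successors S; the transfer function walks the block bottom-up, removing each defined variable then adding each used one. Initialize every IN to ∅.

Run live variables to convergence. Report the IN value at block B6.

Fixpoint table:
  B0:  IN={}  OUT={b, f}
  B1:  IN={b, f}  OUT={a, d, f}
  B2:  IN={a, d, f}  OUT={a, b, d, f}
  B3:  IN={a, b, d, f}  OUT={a, b, d, f}
  B4:  IN={a, b, d, f}  OUT={a, b, d, f}
  B5:  IN={a, d, f}  OUT={a}
  B6:  IN={a}  OUT={}

B6 is the boundary node: OUT[B6] = {}
Applying B6's transfer function to that OUT value gives IN[B6] (row B6 above).

Answer: {a}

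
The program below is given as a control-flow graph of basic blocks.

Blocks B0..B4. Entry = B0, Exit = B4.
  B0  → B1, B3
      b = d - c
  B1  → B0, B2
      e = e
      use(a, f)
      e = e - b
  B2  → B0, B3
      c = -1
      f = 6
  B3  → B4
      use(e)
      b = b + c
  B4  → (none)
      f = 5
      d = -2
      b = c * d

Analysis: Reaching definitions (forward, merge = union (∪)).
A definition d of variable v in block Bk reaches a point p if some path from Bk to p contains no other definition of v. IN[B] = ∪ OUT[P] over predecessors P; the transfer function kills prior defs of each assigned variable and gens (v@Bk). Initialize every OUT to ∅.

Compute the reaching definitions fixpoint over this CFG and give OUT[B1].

Answer: {b@B0, c@B2, e@B1, f@B2}

Trace:
Converged values:
  B0: | IN={b@B0, c@B2, e@B1, f@B2} | OUT={b@B0, c@B2, e@B1, f@B2}
  B1: | IN={b@B0, c@B2, e@B1, f@B2} | OUT={b@B0, c@B2, e@B1, f@B2}
  B2: | IN={b@B0, c@B2, e@B1, f@B2} | OUT={b@B0, c@B2, e@B1, f@B2}
  B3: | IN={b@B0, c@B2, e@B1, f@B2} | OUT={b@B3, c@B2, e@B1, f@B2}
  B4: | IN={b@B3, c@B2, e@B1, f@B2} | OUT={b@B4, c@B2, d@B4, e@B1, f@B4}

Merge at B1: IN[B1] = OUT[B0] = {b@B0, c@B2, e@B1, f@B2}
Applying B1's transfer function to that IN value gives OUT[B1] (row B1 above).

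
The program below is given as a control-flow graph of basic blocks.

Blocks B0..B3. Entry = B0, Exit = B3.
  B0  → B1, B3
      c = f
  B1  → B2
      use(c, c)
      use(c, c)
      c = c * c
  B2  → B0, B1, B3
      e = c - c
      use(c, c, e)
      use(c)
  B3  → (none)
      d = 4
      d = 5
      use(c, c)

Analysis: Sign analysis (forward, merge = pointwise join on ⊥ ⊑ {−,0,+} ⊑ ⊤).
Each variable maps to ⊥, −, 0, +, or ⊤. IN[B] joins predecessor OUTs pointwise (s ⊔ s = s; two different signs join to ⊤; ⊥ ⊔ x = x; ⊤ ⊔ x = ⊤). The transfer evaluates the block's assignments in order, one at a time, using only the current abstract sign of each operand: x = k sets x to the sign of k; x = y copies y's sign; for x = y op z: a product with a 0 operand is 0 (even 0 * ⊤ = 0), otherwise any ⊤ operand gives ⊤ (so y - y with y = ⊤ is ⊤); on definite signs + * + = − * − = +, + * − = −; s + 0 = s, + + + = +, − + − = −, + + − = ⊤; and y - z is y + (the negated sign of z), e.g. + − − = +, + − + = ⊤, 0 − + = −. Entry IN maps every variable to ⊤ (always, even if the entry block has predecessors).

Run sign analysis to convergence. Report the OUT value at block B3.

Converged values:
  B0:  IN=(all ⊤)  OUT=(all ⊤)
  B1:  IN=(all ⊤)  OUT=(all ⊤)
  B2:  IN=(all ⊤)  OUT=(all ⊤)
  B3:  IN=(all ⊤)  OUT={d:+; rest ⊤}

Merge at B3: IN[B3] = OUT[B0] ⊔ OUT[B2] = {a: ⊤, b: ⊤, c: ⊤, d: ⊤, e: ⊤, f: ⊤}
Applying B3's transfer function to that IN value gives OUT[B3] (row B3 above).

Answer: {a: ⊤, b: ⊤, c: ⊤, d: +, e: ⊤, f: ⊤}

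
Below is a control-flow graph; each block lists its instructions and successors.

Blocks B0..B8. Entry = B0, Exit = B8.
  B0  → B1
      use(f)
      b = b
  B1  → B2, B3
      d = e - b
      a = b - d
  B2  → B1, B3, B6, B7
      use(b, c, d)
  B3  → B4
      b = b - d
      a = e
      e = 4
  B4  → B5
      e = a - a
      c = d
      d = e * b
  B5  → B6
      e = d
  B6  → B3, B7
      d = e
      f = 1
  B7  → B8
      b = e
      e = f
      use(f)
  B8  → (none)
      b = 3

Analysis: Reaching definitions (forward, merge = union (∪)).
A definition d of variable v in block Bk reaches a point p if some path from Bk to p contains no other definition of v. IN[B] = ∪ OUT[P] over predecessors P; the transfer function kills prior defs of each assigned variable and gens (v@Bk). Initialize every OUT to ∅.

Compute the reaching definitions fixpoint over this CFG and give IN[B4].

Fixpoint table:
  B0: | IN={} | OUT={b@B0}
  B1: | IN={a@B1, b@B0, d@B1} | OUT={a@B1, b@B0, d@B1}
  B2: | IN={a@B1, b@B0, d@B1} | OUT={a@B1, b@B0, d@B1}
  B3: | IN={a@B1, a@B3, b@B0, b@B3, c@B4, d@B1, d@B6, e@B5, f@B6} | OUT={a@B3, b@B3, c@B4, d@B1, d@B6, e@B3, f@B6}
  B4: | IN={a@B3, b@B3, c@B4, d@B1, d@B6, e@B3, f@B6} | OUT={a@B3, b@B3, c@B4, d@B4, e@B4, f@B6}
  B5: | IN={a@B3, b@B3, c@B4, d@B4, e@B4, f@B6} | OUT={a@B3, b@B3, c@B4, d@B4, e@B5, f@B6}
  B6: | IN={a@B1, a@B3, b@B0, b@B3, c@B4, d@B1, d@B4, e@B5, f@B6} | OUT={a@B1, a@B3, b@B0, b@B3, c@B4, d@B6, e@B5, f@B6}
  B7: | IN={a@B1, a@B3, b@B0, b@B3, c@B4, d@B1, d@B6, e@B5, f@B6} | OUT={a@B1, a@B3, b@B7, c@B4, d@B1, d@B6, e@B7, f@B6}
  B8: | IN={a@B1, a@B3, b@B7, c@B4, d@B1, d@B6, e@B7, f@B6} | OUT={a@B1, a@B3, b@B8, c@B4, d@B1, d@B6, e@B7, f@B6}

Merge at B4: IN[B4] = OUT[B3] = {a@B3, b@B3, c@B4, d@B1, d@B6, e@B3, f@B6}

Answer: {a@B3, b@B3, c@B4, d@B1, d@B6, e@B3, f@B6}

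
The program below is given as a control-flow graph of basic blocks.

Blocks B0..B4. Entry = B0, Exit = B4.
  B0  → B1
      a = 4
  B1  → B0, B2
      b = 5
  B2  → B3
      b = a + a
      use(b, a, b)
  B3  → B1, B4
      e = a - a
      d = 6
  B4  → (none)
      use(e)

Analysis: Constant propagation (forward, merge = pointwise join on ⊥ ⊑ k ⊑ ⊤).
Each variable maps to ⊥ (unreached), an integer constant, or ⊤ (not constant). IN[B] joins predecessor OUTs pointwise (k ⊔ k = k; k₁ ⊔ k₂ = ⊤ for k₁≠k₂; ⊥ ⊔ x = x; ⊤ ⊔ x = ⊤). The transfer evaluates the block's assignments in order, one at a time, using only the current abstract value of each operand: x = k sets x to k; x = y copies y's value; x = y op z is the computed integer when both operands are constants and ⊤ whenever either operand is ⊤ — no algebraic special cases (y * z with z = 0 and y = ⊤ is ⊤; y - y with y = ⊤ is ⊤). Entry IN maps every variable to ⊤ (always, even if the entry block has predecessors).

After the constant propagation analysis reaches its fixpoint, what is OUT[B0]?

Answer: {a: 4, b: ⊤, c: ⊤, d: ⊤, e: ⊤, f: ⊤}

Derivation:
Converged values:
  B0:  IN=(all ⊤)  OUT={a:4; rest ⊤}
  B1:  IN={a:4; rest ⊤}  OUT={a:4, b:5; rest ⊤}
  B2:  IN={a:4, b:5; rest ⊤}  OUT={a:4, b:8; rest ⊤}
  B3:  IN={a:4, b:8; rest ⊤}  OUT={a:4, b:8, d:6, e:0; rest ⊤}
  B4:  IN={a:4, b:8, d:6, e:0; rest ⊤}  OUT={a:4, b:8, d:6, e:0; rest ⊤}

Merge at B0 (entry node, so the boundary value (all ⊤) is joined with the incoming edge(s)): IN[B0] = (all ⊤) ⊔ OUT[B1] = {a: ⊤, b: ⊤, c: ⊤, d: ⊤, e: ⊤, f: ⊤}
Applying B0's transfer function to that IN value gives OUT[B0] (row B0 above).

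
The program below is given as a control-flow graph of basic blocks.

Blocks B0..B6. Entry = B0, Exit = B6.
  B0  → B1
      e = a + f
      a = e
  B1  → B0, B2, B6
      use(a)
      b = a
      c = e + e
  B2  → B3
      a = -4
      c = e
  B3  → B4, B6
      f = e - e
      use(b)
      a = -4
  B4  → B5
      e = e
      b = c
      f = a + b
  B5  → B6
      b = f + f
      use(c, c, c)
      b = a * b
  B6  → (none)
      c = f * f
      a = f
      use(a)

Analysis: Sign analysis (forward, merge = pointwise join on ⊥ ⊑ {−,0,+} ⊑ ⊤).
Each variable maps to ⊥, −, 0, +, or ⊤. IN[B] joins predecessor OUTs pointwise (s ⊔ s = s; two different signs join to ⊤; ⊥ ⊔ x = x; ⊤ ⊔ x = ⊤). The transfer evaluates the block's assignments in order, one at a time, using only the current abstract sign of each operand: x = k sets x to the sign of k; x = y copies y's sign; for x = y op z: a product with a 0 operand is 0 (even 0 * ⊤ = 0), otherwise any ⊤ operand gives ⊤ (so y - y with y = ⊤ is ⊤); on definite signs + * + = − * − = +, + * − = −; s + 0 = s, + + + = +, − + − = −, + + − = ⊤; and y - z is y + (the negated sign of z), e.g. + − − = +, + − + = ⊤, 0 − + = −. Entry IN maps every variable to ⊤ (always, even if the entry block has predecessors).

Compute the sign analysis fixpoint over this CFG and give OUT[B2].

Fixpoint table:
  B0: | IN=(all ⊤) | OUT=(all ⊤)
  B1: | IN=(all ⊤) | OUT=(all ⊤)
  B2: | IN=(all ⊤) | OUT={a:-; rest ⊤}
  B3: | IN={a:-; rest ⊤} | OUT={a:-; rest ⊤}
  B4: | IN={a:-; rest ⊤} | OUT={a:-; rest ⊤}
  B5: | IN={a:-; rest ⊤} | OUT={a:-; rest ⊤}
  B6: | IN=(all ⊤) | OUT=(all ⊤)

Merge at B2: IN[B2] = OUT[B1] = {a: ⊤, b: ⊤, c: ⊤, d: ⊤, e: ⊤, f: ⊤}
Applying B2's transfer function to that IN value gives OUT[B2] (row B2 above).

Answer: {a: -, b: ⊤, c: ⊤, d: ⊤, e: ⊤, f: ⊤}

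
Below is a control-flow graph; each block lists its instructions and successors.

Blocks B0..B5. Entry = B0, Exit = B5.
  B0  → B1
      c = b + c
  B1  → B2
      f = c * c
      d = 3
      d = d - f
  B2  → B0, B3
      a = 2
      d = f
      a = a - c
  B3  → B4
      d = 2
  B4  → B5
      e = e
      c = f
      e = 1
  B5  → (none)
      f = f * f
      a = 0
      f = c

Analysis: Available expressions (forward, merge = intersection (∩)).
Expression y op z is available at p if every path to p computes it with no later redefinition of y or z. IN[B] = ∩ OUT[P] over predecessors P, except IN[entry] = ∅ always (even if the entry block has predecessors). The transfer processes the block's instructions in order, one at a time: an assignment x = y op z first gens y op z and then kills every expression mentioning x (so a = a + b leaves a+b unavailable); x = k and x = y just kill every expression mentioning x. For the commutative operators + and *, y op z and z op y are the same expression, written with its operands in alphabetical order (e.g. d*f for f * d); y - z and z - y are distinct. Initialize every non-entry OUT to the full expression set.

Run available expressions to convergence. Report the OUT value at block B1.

Answer: {c*c}

Working:
Fixpoint table:
  B0:   IN={}   OUT={}
  B1:   IN={}   OUT={c*c}
  B2:   IN={c*c}   OUT={c*c}
  B3:   IN={c*c}   OUT={c*c}
  B4:   IN={c*c}   OUT={}
  B5:   IN={}   OUT={}

Merge at B1: IN[B1] = OUT[B0] = {}
Applying B1's transfer function to that IN value gives OUT[B1] (row B1 above).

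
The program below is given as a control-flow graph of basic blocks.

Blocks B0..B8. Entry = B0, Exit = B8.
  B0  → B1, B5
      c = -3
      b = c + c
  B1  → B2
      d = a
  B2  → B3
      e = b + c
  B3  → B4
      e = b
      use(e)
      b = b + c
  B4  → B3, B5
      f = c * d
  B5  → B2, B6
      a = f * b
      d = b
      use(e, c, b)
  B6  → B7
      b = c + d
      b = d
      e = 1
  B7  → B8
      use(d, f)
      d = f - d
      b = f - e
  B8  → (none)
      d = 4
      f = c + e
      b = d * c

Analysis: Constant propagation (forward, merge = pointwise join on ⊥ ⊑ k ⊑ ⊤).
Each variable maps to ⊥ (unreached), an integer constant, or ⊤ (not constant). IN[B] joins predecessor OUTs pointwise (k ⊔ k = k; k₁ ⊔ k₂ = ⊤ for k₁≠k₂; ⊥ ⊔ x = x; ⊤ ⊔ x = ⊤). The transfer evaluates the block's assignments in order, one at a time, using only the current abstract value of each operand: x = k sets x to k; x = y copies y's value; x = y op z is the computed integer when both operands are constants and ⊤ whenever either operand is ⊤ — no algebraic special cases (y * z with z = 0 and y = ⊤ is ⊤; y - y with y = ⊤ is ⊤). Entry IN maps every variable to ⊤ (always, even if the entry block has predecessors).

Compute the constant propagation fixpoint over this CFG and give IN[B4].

Fixpoint table:
  B0:   IN=(all ⊤)   OUT={b:-6, c:-3; rest ⊤}
  B1:   IN={b:-6, c:-3; rest ⊤}   OUT={b:-6, c:-3; rest ⊤}
  B2:   IN={c:-3; rest ⊤}   OUT={c:-3; rest ⊤}
  B3:   IN={c:-3; rest ⊤}   OUT={c:-3; rest ⊤}
  B4:   IN={c:-3; rest ⊤}   OUT={c:-3; rest ⊤}
  B5:   IN={c:-3; rest ⊤}   OUT={c:-3; rest ⊤}
  B6:   IN={c:-3; rest ⊤}   OUT={c:-3, e:1; rest ⊤}
  B7:   IN={c:-3, e:1; rest ⊤}   OUT={c:-3, e:1; rest ⊤}
  B8:   IN={c:-3, e:1; rest ⊤}   OUT={b:-12, c:-3, d:4, e:1, f:-2; rest ⊤}

Merge at B4: IN[B4] = OUT[B3] = {a: ⊤, b: ⊤, c: -3, d: ⊤, e: ⊤, f: ⊤}

Answer: {a: ⊤, b: ⊤, c: -3, d: ⊤, e: ⊤, f: ⊤}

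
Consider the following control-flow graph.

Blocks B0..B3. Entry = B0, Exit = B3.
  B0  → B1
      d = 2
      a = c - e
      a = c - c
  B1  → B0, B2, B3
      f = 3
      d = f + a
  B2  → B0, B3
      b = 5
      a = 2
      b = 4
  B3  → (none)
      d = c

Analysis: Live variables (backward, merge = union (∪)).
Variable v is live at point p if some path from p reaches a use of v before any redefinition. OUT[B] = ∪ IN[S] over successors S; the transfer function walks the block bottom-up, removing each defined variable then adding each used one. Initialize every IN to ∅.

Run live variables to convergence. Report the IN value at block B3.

Fixpoint table:
  B0:  IN={c, e}  OUT={a, c, e}
  B1:  IN={a, c, e}  OUT={c, e}
  B2:  IN={c, e}  OUT={c, e}
  B3:  IN={c}  OUT={}

B3 is the boundary node: OUT[B3] = {}
Applying B3's transfer function to that OUT value gives IN[B3] (row B3 above).

Answer: {c}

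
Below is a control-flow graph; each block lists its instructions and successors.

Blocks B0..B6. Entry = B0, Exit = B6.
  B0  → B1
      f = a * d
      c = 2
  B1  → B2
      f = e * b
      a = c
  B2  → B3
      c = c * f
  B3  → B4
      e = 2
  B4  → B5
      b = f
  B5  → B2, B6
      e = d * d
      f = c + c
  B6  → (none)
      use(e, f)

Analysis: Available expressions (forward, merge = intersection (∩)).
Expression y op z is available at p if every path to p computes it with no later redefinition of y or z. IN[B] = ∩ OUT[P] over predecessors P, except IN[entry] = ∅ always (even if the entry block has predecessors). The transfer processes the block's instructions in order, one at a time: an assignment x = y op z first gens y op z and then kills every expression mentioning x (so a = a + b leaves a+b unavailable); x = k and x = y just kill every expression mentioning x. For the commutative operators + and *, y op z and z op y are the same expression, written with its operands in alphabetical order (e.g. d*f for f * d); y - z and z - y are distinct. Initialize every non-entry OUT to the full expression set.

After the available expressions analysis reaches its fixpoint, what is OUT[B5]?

Per-block solution:
  B0:  IN={}  OUT={a*d}
  B1:  IN={a*d}  OUT={b*e}
  B2:  IN={}  OUT={}
  B3:  IN={}  OUT={}
  B4:  IN={}  OUT={}
  B5:  IN={}  OUT={c+c, d*d}
  B6:  IN={c+c, d*d}  OUT={c+c, d*d}

Merge at B5: IN[B5] = OUT[B4] = {}
Applying B5's transfer function to that IN value gives OUT[B5] (row B5 above).

Answer: {c+c, d*d}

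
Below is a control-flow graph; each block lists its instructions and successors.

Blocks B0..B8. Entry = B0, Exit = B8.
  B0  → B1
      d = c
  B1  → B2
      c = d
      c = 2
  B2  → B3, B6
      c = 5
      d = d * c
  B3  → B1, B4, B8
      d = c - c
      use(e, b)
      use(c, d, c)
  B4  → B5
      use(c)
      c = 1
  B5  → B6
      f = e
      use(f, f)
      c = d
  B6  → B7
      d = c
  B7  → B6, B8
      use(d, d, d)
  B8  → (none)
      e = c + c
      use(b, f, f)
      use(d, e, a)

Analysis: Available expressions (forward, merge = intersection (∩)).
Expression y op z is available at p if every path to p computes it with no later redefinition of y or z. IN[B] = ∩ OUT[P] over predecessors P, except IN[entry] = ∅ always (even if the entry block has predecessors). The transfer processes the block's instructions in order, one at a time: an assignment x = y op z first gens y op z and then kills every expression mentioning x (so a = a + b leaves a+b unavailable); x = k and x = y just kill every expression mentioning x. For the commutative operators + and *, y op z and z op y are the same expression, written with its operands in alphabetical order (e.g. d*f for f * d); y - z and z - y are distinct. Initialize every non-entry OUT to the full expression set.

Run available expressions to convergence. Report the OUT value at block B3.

Answer: {c-c}

Trace:
Converged values:
  B0:   IN={}   OUT={}
  B1:   IN={}   OUT={}
  B2:   IN={}   OUT={}
  B3:   IN={}   OUT={c-c}
  B4:   IN={c-c}   OUT={}
  B5:   IN={}   OUT={}
  B6:   IN={}   OUT={}
  B7:   IN={}   OUT={}
  B8:   IN={}   OUT={c+c}

Merge at B3: IN[B3] = OUT[B2] = {}
Applying B3's transfer function to that IN value gives OUT[B3] (row B3 above).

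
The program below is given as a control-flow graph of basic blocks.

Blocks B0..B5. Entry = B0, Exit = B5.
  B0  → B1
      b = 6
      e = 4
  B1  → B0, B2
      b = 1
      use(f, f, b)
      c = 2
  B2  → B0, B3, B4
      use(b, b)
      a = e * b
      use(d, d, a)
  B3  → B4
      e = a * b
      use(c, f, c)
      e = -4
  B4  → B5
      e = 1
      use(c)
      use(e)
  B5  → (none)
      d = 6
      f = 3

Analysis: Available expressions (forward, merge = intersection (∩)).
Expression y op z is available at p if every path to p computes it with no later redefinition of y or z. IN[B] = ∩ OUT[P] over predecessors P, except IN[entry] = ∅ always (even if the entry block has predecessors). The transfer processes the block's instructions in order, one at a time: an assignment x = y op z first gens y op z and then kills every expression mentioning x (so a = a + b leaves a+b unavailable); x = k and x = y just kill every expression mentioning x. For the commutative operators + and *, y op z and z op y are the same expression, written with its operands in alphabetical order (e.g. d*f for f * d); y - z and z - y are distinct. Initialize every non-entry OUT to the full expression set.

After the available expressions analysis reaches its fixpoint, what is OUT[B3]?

Answer: {a*b}

Derivation:
Fixpoint table:
  B0:  IN={}  OUT={}
  B1:  IN={}  OUT={}
  B2:  IN={}  OUT={b*e}
  B3:  IN={b*e}  OUT={a*b}
  B4:  IN={}  OUT={}
  B5:  IN={}  OUT={}

Merge at B3: IN[B3] = OUT[B2] = {b*e}
Applying B3's transfer function to that IN value gives OUT[B3] (row B3 above).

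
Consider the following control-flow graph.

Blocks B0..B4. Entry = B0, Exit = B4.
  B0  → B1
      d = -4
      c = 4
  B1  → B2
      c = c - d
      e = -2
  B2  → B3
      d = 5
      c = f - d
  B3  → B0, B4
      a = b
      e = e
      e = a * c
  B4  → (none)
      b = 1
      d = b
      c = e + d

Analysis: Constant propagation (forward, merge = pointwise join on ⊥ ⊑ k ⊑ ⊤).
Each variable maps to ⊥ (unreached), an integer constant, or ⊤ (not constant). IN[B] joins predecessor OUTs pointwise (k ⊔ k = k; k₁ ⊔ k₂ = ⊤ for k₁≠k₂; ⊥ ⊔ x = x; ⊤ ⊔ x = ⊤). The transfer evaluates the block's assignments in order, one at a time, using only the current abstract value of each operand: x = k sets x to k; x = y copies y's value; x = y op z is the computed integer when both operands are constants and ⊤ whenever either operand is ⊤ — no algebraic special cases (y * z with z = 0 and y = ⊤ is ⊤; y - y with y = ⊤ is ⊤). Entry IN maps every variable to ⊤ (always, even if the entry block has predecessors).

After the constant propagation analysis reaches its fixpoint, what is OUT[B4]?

Converged values:
  B0:   IN=(all ⊤)   OUT={c:4, d:-4; rest ⊤}
  B1:   IN={c:4, d:-4; rest ⊤}   OUT={c:8, d:-4, e:-2; rest ⊤}
  B2:   IN={c:8, d:-4, e:-2; rest ⊤}   OUT={d:5, e:-2; rest ⊤}
  B3:   IN={d:5, e:-2; rest ⊤}   OUT={d:5; rest ⊤}
  B4:   IN={d:5; rest ⊤}   OUT={b:1, d:1; rest ⊤}

Merge at B4: IN[B4] = OUT[B3] = {a: ⊤, b: ⊤, c: ⊤, d: 5, e: ⊤, f: ⊤}
Applying B4's transfer function to that IN value gives OUT[B4] (row B4 above).

Answer: {a: ⊤, b: 1, c: ⊤, d: 1, e: ⊤, f: ⊤}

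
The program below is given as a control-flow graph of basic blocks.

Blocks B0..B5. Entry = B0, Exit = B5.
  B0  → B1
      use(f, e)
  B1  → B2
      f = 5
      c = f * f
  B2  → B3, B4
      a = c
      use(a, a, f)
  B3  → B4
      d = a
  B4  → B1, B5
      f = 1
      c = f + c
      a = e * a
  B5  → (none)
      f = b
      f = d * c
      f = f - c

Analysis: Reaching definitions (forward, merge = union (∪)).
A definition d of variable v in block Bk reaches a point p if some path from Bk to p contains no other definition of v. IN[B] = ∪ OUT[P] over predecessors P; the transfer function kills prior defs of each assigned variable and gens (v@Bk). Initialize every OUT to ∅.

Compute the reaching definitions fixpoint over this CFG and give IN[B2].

Converged values:
  B0:  IN={}  OUT={}
  B1:  IN={a@B4, c@B4, d@B3, f@B4}  OUT={a@B4, c@B1, d@B3, f@B1}
  B2:  IN={a@B4, c@B1, d@B3, f@B1}  OUT={a@B2, c@B1, d@B3, f@B1}
  B3:  IN={a@B2, c@B1, d@B3, f@B1}  OUT={a@B2, c@B1, d@B3, f@B1}
  B4:  IN={a@B2, c@B1, d@B3, f@B1}  OUT={a@B4, c@B4, d@B3, f@B4}
  B5:  IN={a@B4, c@B4, d@B3, f@B4}  OUT={a@B4, c@B4, d@B3, f@B5}

Merge at B2: IN[B2] = OUT[B1] = {a@B4, c@B1, d@B3, f@B1}

Answer: {a@B4, c@B1, d@B3, f@B1}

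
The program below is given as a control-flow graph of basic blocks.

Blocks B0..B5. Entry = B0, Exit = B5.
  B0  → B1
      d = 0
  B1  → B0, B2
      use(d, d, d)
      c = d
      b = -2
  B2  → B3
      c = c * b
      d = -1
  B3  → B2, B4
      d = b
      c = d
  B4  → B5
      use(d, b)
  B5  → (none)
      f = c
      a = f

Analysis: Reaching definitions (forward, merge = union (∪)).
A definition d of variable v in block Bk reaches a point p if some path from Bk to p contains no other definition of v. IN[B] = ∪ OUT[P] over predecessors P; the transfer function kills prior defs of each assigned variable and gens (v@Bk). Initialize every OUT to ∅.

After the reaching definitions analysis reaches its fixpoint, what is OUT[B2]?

Converged values:
  B0:  IN={b@B1, c@B1, d@B0}  OUT={b@B1, c@B1, d@B0}
  B1:  IN={b@B1, c@B1, d@B0}  OUT={b@B1, c@B1, d@B0}
  B2:  IN={b@B1, c@B1, c@B3, d@B0, d@B3}  OUT={b@B1, c@B2, d@B2}
  B3:  IN={b@B1, c@B2, d@B2}  OUT={b@B1, c@B3, d@B3}
  B4:  IN={b@B1, c@B3, d@B3}  OUT={b@B1, c@B3, d@B3}
  B5:  IN={b@B1, c@B3, d@B3}  OUT={a@B5, b@B1, c@B3, d@B3, f@B5}

Merge at B2: IN[B2] = OUT[B1] ⊔ OUT[B3] = {b@B1, c@B1, c@B3, d@B0, d@B3}
Applying B2's transfer function to that IN value gives OUT[B2] (row B2 above).

Answer: {b@B1, c@B2, d@B2}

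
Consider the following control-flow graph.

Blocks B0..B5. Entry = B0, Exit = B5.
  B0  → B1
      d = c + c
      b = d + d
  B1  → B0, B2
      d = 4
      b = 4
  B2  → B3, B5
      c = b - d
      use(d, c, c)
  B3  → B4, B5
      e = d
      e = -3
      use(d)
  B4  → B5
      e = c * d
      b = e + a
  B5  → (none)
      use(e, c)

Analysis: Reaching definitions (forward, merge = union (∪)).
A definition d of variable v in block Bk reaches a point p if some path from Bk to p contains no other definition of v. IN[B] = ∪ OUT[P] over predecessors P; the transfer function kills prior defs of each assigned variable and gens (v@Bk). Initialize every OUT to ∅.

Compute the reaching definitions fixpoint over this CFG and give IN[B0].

Answer: {b@B1, d@B1}

Trace:
Fixpoint table:
  B0: | IN={b@B1, d@B1} | OUT={b@B0, d@B0}
  B1: | IN={b@B0, d@B0} | OUT={b@B1, d@B1}
  B2: | IN={b@B1, d@B1} | OUT={b@B1, c@B2, d@B1}
  B3: | IN={b@B1, c@B2, d@B1} | OUT={b@B1, c@B2, d@B1, e@B3}
  B4: | IN={b@B1, c@B2, d@B1, e@B3} | OUT={b@B4, c@B2, d@B1, e@B4}
  B5: | IN={b@B1, b@B4, c@B2, d@B1, e@B3, e@B4} | OUT={b@B1, b@B4, c@B2, d@B1, e@B3, e@B4}

Merge at B0 (entry node, so the boundary value {} is joined with the incoming edge(s)): IN[B0] = {} ⊔ OUT[B1] = {b@B1, d@B1}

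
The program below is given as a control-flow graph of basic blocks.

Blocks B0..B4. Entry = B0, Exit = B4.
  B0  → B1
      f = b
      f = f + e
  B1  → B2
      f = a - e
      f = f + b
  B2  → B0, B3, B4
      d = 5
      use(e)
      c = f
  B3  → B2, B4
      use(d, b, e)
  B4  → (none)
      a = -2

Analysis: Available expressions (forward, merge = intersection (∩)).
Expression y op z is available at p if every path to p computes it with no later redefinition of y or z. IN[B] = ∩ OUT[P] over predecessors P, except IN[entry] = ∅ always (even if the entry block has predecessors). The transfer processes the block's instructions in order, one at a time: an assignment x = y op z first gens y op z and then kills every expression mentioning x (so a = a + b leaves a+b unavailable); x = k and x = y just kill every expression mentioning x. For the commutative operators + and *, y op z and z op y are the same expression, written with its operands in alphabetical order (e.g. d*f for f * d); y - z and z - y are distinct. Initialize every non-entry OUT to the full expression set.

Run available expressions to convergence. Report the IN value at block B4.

Answer: {a-e}

Derivation:
Per-block solution:
  B0:  IN={}  OUT={}
  B1:  IN={}  OUT={a-e}
  B2:  IN={a-e}  OUT={a-e}
  B3:  IN={a-e}  OUT={a-e}
  B4:  IN={a-e}  OUT={}

Merge at B4: IN[B4] = OUT[B2] ∩ OUT[B3] = {a-e}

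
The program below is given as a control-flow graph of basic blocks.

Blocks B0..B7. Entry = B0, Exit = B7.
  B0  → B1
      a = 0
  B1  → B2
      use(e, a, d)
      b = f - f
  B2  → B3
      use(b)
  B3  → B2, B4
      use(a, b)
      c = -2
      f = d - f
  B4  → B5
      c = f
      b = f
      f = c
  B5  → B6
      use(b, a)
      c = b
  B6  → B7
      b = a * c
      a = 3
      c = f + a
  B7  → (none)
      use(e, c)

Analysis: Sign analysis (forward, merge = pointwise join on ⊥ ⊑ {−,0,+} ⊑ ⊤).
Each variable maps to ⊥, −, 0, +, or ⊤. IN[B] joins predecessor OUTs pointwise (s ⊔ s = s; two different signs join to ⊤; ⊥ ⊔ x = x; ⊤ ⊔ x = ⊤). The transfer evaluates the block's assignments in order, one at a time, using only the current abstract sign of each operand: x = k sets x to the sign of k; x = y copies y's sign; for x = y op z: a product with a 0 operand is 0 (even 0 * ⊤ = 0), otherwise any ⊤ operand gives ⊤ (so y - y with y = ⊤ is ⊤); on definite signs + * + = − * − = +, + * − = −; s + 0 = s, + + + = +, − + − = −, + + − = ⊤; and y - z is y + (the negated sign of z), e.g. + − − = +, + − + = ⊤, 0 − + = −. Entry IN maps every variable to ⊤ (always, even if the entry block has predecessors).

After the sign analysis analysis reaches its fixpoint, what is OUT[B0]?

Per-block solution:
  B0: | IN=(all ⊤) | OUT={a:0; rest ⊤}
  B1: | IN={a:0; rest ⊤} | OUT={a:0; rest ⊤}
  B2: | IN={a:0; rest ⊤} | OUT={a:0; rest ⊤}
  B3: | IN={a:0; rest ⊤} | OUT={a:0, c:-; rest ⊤}
  B4: | IN={a:0, c:-; rest ⊤} | OUT={a:0; rest ⊤}
  B5: | IN={a:0; rest ⊤} | OUT={a:0; rest ⊤}
  B6: | IN={a:0; rest ⊤} | OUT={a:+, b:0; rest ⊤}
  B7: | IN={a:+, b:0; rest ⊤} | OUT={a:+, b:0; rest ⊤}

B0 is the boundary node: IN[B0] = {a: ⊤, b: ⊤, c: ⊤, d: ⊤, e: ⊤, f: ⊤}
Applying B0's transfer function to that IN value gives OUT[B0] (row B0 above).

Answer: {a: 0, b: ⊤, c: ⊤, d: ⊤, e: ⊤, f: ⊤}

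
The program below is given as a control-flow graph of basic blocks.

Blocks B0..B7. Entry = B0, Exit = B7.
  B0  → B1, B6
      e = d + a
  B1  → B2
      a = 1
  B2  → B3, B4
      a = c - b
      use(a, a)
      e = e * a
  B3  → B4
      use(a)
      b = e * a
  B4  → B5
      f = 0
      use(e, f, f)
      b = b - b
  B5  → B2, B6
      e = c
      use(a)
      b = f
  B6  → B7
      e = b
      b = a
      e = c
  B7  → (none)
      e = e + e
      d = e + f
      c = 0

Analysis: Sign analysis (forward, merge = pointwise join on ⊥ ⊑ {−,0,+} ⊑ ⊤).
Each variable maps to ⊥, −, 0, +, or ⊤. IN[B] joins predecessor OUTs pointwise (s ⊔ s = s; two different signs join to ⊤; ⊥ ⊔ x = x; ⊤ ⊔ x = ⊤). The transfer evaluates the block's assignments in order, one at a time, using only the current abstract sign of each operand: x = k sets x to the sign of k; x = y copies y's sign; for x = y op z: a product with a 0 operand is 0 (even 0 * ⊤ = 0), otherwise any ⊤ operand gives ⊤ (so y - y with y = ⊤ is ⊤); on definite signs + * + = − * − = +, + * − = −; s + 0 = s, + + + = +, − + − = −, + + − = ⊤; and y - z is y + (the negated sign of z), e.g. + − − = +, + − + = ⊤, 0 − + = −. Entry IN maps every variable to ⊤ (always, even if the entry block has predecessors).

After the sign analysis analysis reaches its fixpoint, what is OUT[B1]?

Per-block solution:
  B0: | IN=(all ⊤) | OUT=(all ⊤)
  B1: | IN=(all ⊤) | OUT={a:+; rest ⊤}
  B2: | IN=(all ⊤) | OUT=(all ⊤)
  B3: | IN=(all ⊤) | OUT=(all ⊤)
  B4: | IN=(all ⊤) | OUT={f:0; rest ⊤}
  B5: | IN={f:0; rest ⊤} | OUT={b:0, f:0; rest ⊤}
  B6: | IN=(all ⊤) | OUT=(all ⊤)
  B7: | IN=(all ⊤) | OUT={c:0; rest ⊤}

Merge at B1: IN[B1] = OUT[B0] = {a: ⊤, b: ⊤, c: ⊤, d: ⊤, e: ⊤, f: ⊤}
Applying B1's transfer function to that IN value gives OUT[B1] (row B1 above).

Answer: {a: +, b: ⊤, c: ⊤, d: ⊤, e: ⊤, f: ⊤}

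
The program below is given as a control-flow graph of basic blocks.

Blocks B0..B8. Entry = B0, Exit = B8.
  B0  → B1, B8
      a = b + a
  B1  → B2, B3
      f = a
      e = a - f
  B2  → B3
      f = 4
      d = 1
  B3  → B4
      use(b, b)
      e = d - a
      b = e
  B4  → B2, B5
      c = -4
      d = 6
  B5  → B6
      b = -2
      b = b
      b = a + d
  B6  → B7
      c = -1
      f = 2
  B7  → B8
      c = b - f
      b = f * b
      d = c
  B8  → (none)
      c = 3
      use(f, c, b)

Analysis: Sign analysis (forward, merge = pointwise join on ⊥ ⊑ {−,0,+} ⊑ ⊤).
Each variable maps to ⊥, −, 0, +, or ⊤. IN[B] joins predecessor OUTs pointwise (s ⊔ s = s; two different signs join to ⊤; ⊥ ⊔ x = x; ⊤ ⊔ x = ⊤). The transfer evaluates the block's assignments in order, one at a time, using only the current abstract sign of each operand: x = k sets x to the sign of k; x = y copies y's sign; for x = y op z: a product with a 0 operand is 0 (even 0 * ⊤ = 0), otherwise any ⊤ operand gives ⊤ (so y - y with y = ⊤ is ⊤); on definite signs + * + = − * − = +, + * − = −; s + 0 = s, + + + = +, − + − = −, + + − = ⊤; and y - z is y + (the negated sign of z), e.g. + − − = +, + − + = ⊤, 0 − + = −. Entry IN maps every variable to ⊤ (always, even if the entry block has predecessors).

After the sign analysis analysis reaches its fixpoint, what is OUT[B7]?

Answer: {a: ⊤, b: ⊤, c: ⊤, d: ⊤, e: ⊤, f: +}

Working:
Converged values:
  B0:   IN=(all ⊤)   OUT=(all ⊤)
  B1:   IN=(all ⊤)   OUT=(all ⊤)
  B2:   IN=(all ⊤)   OUT={d:+, f:+; rest ⊤}
  B3:   IN=(all ⊤)   OUT=(all ⊤)
  B4:   IN=(all ⊤)   OUT={c:-, d:+; rest ⊤}
  B5:   IN={c:-, d:+; rest ⊤}   OUT={c:-, d:+; rest ⊤}
  B6:   IN={c:-, d:+; rest ⊤}   OUT={c:-, d:+, f:+; rest ⊤}
  B7:   IN={c:-, d:+, f:+; rest ⊤}   OUT={f:+; rest ⊤}
  B8:   IN=(all ⊤)   OUT={c:+; rest ⊤}

Merge at B7: IN[B7] = OUT[B6] = {a: ⊤, b: ⊤, c: -, d: +, e: ⊤, f: +}
Applying B7's transfer function to that IN value gives OUT[B7] (row B7 above).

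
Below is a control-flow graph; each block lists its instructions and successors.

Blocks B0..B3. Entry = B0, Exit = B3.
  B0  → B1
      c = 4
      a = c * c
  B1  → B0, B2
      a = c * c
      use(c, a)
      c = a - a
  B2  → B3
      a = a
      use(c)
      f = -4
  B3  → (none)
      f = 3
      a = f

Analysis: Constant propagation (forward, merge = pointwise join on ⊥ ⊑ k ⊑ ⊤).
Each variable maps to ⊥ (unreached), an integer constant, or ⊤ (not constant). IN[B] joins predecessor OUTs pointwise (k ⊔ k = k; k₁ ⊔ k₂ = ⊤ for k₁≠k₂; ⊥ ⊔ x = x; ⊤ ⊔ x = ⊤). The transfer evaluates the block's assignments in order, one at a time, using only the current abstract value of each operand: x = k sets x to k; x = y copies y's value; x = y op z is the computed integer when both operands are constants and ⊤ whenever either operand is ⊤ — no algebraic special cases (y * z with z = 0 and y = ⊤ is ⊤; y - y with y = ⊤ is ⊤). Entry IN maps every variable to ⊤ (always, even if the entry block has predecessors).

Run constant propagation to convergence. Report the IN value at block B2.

Per-block solution:
  B0:  IN=(all ⊤)  OUT={a:16, c:4; rest ⊤}
  B1:  IN={a:16, c:4; rest ⊤}  OUT={a:16, c:0; rest ⊤}
  B2:  IN={a:16, c:0; rest ⊤}  OUT={a:16, c:0, f:-4; rest ⊤}
  B3:  IN={a:16, c:0, f:-4; rest ⊤}  OUT={a:3, c:0, f:3; rest ⊤}

Merge at B2: IN[B2] = OUT[B1] = {a: 16, b: ⊤, c: 0, d: ⊤, e: ⊤, f: ⊤}

Answer: {a: 16, b: ⊤, c: 0, d: ⊤, e: ⊤, f: ⊤}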